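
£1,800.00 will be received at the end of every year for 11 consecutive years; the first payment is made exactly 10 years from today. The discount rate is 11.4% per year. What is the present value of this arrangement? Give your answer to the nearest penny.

£4,153.38

Ordinary annuity of 11 payments, first payment at period 10.
Periodic rate r = 0.114 per year.
The ordinary-annuity PV formula values the stream one period before the first payment (period 9); discount that back 9 periods:
PV₀ = 1,800 × [1 − (1+r)^−11] / r × (1+r)^−9 = £4,153.38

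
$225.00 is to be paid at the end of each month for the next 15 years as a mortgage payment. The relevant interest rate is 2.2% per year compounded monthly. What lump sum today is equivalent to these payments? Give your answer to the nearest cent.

$34,469.06

This is an ordinary annuity: 180 payments of $225.00 at the end of each month.
Periodic rate r = 0.022/12 per month; n is counted in months.
PV = PMT × [(1 − (1+r)^−n)/r] = 225 × [1 − (1+r)^−180] / r = $34,469.06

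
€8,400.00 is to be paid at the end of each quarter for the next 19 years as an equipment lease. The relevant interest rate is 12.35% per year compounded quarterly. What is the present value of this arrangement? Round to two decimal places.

This is an ordinary annuity: 76 payments of €8,400.00 at the end of each quarter.
Periodic rate r = 0.1235/4 per quarter; n is counted in quarters.
PV = PMT × [(1 − (1+r)^−n)/r] = 8,400 × [1 − (1+r)^−76] / r = €245,086.40

€245,086.40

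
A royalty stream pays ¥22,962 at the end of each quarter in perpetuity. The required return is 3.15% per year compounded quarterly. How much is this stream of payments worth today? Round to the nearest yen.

Periodic rate r = 0.0315/4 per quarter.
Level perpetuity: PV = PMT / r = 22,962 / (0.0315/4) = ¥2,915,810.

¥2,915,810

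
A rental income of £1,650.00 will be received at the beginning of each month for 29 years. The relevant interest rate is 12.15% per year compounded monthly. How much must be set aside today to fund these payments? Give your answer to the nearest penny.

£159,670.74

This is an annuity due: 348 payments of £1,650.00 at the beginning of each month.
Periodic rate r = 0.1215/12 per month; n is counted in months.
PV = PMT × [(1 − (1+r)^−n)/r] × (1+r) = 1,650 × [1 − (1+r)^−348] / r × (1+r) = £159,670.74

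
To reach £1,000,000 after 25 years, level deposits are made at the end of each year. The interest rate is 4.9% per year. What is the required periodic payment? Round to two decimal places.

Level ordinary annuity; solve FV = PMT × [((1+r)^n − 1)/r] for PMT.
Periodic rate r = 0.049 per year.
With n = 25: PMT = 1,000,000 / ([((1+r)^n − 1)/r]) = £21,243.00

£21,243.00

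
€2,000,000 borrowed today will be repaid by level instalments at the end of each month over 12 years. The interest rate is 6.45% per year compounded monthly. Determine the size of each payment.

€19,985.93

Level ordinary annuity; solve PV = PMT × [(1 − (1+r)^−n)/r] for PMT.
Periodic rate r = 0.0645/12 per month; n is counted in months.
With n = 144: PMT = 2,000,000 / ([(1 − (1+r)^−n)/r]) = €19,985.93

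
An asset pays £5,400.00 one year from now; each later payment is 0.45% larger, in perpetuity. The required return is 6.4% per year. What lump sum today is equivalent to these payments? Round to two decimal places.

Periodic rate r = 0.064 per year.
Growing perpetuity (Gordon): PV = PMT₁ / (r − g) = 5,400 / (r − 0.0045) = £90,756.30.

£90,756.30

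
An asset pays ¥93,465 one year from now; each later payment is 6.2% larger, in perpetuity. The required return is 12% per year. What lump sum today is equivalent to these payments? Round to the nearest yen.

¥1,611,466

Periodic rate r = 0.12 per year.
Growing perpetuity (Gordon): PV = PMT₁ / (r − g) = 93,465 / (r − 0.062) = ¥1,611,466.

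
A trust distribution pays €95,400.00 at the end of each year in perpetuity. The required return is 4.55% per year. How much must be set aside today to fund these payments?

Periodic rate r = 0.0455 per year.
Level perpetuity: PV = PMT / r = 95,400 / (0.0455) = €2,096,703.30.

€2,096,703.30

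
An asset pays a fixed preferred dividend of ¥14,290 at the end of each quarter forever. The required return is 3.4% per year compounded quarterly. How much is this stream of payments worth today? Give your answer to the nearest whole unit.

Periodic rate r = 0.034/4 per quarter.
Level perpetuity: PV = PMT / r = 14,290 / (0.034/4) = ¥1,681,176.

¥1,681,176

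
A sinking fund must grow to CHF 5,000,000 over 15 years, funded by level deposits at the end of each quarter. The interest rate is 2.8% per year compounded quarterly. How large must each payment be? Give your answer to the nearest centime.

Level ordinary annuity; solve FV = PMT × [((1+r)^n − 1)/r] for PMT.
Periodic rate r = 0.028/4 per quarter; n is counted in quarters.
With n = 60: PMT = 5,000,000 / ([((1+r)^n − 1)/r]) = CHF 67,341.84

CHF 67,341.84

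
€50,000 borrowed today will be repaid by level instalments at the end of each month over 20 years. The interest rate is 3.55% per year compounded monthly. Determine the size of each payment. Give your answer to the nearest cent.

Level ordinary annuity; solve PV = PMT × [(1 − (1+r)^−n)/r] for PMT.
Periodic rate r = 0.0355/12 per month; n is counted in months.
With n = 240: PMT = 50,000 / ([(1 − (1+r)^−n)/r]) = €291.27

€291.27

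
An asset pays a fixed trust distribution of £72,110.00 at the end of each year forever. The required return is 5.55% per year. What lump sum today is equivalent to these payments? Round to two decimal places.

£1,299,279.28

Periodic rate r = 0.0555 per year.
Level perpetuity: PV = PMT / r = 72,110 / (0.0555) = £1,299,279.28.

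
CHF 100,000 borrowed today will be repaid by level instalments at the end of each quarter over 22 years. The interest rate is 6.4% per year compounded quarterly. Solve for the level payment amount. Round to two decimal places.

Level ordinary annuity; solve PV = PMT × [(1 − (1+r)^−n)/r] for PMT.
Periodic rate r = 0.064/4 per quarter; n is counted in quarters.
With n = 88: PMT = 100,000 / ([(1 − (1+r)^−n)/r]) = CHF 2,125.89

CHF 2,125.89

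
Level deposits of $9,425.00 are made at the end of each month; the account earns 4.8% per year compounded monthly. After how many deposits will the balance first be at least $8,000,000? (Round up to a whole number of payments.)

Periodic rate r = 0.048/12 per month; n is counted in months.
Ordinary annuity FV: 8,000,000 = 9,425 × [((1+r)^n − 1)/r].
(1+r)^n = 1 + 8,000,000 × r / 9,425, so n = ln(1 + 8,000,000·r/9,425) / ln(1+r) = 370.87.
Round up to a whole number of payments: n = 371.

371 payments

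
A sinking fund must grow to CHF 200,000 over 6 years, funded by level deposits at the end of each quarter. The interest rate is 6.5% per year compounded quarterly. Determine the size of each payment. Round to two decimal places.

Level ordinary annuity; solve FV = PMT × [((1+r)^n − 1)/r] for PMT.
Periodic rate r = 0.065/4 per quarter; n is counted in quarters.
With n = 24: PMT = 200,000 / ([((1+r)^n − 1)/r]) = CHF 6,880.38

CHF 6,880.38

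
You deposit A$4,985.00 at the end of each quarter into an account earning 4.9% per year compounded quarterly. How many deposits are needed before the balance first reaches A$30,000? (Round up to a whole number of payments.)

Periodic rate r = 0.049/4 per quarter; n is counted in quarters.
Ordinary annuity FV: 30,000 = 4,985 × [((1+r)^n − 1)/r].
(1+r)^n = 1 + 30,000 × r / 4,985, so n = ln(1 + 30,000·r/4,985) / ln(1+r) = 5.84.
Round up to a whole number of payments: n = 6.

6 payments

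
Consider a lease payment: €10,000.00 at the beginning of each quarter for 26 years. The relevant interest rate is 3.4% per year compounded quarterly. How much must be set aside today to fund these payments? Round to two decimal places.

€694,472.84

This is an annuity due: 104 payments of €10,000.00 at the beginning of each quarter.
Periodic rate r = 0.034/4 per quarter; n is counted in quarters.
PV = PMT × [(1 − (1+r)^−n)/r] × (1+r) = 10,000 × [1 − (1+r)^−104] / r × (1+r) = €694,472.84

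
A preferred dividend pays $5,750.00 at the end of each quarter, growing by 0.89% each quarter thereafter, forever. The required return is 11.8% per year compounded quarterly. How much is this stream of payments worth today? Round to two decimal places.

$279,126.21

Periodic rate r = 0.118/4 per quarter.
Growing perpetuity (Gordon): PV = PMT₁ / (r − g) = 5,750 / (r − 0.0089) = $279,126.21.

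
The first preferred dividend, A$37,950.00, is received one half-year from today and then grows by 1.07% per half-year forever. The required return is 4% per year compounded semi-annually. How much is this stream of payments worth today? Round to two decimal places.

A$4,080,645.16

Periodic rate r = 0.04/2 per half-year.
Growing perpetuity (Gordon): PV = PMT₁ / (r − g) = 37,950 / (r − 0.0107) = A$4,080,645.16.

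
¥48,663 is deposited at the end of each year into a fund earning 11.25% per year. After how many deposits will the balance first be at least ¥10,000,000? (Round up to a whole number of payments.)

30 payments

Periodic rate r = 0.1125 per year.
Ordinary annuity FV: 10,000,000 = 48,663 × [((1+r)^n − 1)/r].
(1+r)^n = 1 + 10,000,000 × r / 48,663, so n = ln(1 + 10,000,000·r/48,663) / ln(1+r) = 29.86.
Round up to a whole number of payments: n = 30.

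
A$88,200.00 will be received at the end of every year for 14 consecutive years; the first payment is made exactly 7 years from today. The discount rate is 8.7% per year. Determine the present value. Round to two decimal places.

A$423,427.98

Ordinary annuity of 14 payments, first payment at period 7.
Periodic rate r = 0.087 per year.
The ordinary-annuity PV formula values the stream one period before the first payment (period 6); discount that back 6 periods:
PV₀ = 88,200 × [1 − (1+r)^−14] / r × (1+r)^−6 = A$423,427.98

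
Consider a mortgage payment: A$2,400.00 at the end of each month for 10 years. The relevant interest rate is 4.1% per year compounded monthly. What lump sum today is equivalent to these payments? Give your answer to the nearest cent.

A$235,939.30

This is an ordinary annuity: 120 payments of A$2,400.00 at the end of each month.
Periodic rate r = 0.041/12 per month; n is counted in months.
PV = PMT × [(1 − (1+r)^−n)/r] = 2,400 × [1 − (1+r)^−120] / r = A$235,939.30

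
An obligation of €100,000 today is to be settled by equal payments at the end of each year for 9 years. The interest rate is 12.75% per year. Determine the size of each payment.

€19,306.10

Level ordinary annuity; solve PV = PMT × [(1 − (1+r)^−n)/r] for PMT.
Periodic rate r = 0.1275 per year.
With n = 9: PMT = 100,000 / ([(1 − (1+r)^−n)/r]) = €19,306.10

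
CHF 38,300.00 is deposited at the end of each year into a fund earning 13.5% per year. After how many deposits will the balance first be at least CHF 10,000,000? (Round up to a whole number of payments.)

29 payments

Periodic rate r = 0.135 per year.
Ordinary annuity FV: 10,000,000 = 38,300 × [((1+r)^n − 1)/r].
(1+r)^n = 1 + 10,000,000 × r / 38,300, so n = ln(1 + 10,000,000·r/38,300) / ln(1+r) = 28.35.
Round up to a whole number of payments: n = 29.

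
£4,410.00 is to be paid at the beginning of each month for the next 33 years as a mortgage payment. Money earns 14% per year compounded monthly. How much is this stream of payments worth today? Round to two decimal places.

This is an annuity due: 396 payments of £4,410.00 at the beginning of each month.
Periodic rate r = 0.14/12 per month; n is counted in months.
PV = PMT × [(1 − (1+r)^−n)/r] × (1+r) = 4,410 × [1 − (1+r)^−396] / r × (1+r) = £378,540.07

£378,540.07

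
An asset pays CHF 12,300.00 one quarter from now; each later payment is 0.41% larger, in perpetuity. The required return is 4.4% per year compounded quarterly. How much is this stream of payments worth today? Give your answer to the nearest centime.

Periodic rate r = 0.044/4 per quarter.
Growing perpetuity (Gordon): PV = PMT₁ / (r − g) = 12,300 / (r − 0.0041) = CHF 1,782,608.70.

CHF 1,782,608.70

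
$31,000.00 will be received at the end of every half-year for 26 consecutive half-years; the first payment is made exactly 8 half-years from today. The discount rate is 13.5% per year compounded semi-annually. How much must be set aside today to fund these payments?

Ordinary annuity of 26 payments, first payment at period 8.
Periodic rate r = 0.135/2 per half-year; n is counted in half-years.
The ordinary-annuity PV formula values the stream one period before the first payment (period 7); discount that back 7 periods:
PV₀ = 31,000 × [1 − (1+r)^−26] / r × (1+r)^−7 = $237,524.49

$237,524.49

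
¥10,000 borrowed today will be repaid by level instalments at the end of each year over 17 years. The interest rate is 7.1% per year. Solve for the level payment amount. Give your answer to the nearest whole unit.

¥1,031

Level ordinary annuity; solve PV = PMT × [(1 − (1+r)^−n)/r] for PMT.
Periodic rate r = 0.071 per year.
With n = 17: PMT = 10,000 / ([(1 − (1+r)^−n)/r]) = ¥1,031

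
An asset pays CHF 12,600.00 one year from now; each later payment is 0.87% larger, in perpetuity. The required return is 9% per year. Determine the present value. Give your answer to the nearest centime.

Periodic rate r = 0.09 per year.
Growing perpetuity (Gordon): PV = PMT₁ / (r − g) = 12,600 / (r − 0.0087) = CHF 154,981.55.

CHF 154,981.55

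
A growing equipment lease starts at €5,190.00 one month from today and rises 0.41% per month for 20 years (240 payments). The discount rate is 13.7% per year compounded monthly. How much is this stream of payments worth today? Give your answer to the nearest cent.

€585,145.36

Periodic rate r = 0.137/12 per month; n is counted in months.
Growing ordinary annuity: PV = PMT₁ × [1 − ((1+g)/(1+r))^n] / (r − g) = 5,190 × [1 − ((1+0.0041)/(1+r))^240] / (r − 0.0041) = €585,145.36.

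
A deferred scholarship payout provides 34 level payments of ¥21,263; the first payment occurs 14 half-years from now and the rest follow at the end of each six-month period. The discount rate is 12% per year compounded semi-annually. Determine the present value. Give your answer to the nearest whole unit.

Ordinary annuity of 34 payments, first payment at period 14.
Periodic rate r = 0.12/2 per half-year; n is counted in half-years.
The ordinary-annuity PV formula values the stream one period before the first payment (period 13); discount that back 13 periods:
PV₀ = 21,263 × [1 − (1+r)^−34] / r × (1+r)^−13 = ¥143,235

¥143,235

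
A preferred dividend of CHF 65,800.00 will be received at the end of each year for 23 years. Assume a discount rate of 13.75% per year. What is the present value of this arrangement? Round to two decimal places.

CHF 453,825.89

This is an ordinary annuity: 23 payments of CHF 65,800.00 at the end of each year.
Periodic rate r = 0.1375 per year.
PV = PMT × [(1 − (1+r)^−n)/r] = 65,800 × [1 − (1+r)^−23] / r = CHF 453,825.89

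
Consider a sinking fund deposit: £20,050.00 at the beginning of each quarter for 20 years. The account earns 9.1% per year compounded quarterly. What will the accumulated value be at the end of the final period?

£4,549,447.26

This is an annuity due: 80 deposits of £20,050.00 at the beginning of each quarter.
Periodic rate r = 0.091/4 per quarter; n is counted in quarters.
FV = PMT × [((1+r)^n − 1)/r] × (1+r) = 20,050 × [(1+r)^80 − 1] / r × (1+r) = £4,549,447.26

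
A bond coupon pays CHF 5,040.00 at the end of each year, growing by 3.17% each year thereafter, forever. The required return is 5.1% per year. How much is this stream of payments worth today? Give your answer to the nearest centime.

CHF 261,139.90

Periodic rate r = 0.051 per year.
Growing perpetuity (Gordon): PV = PMT₁ / (r − g) = 5,040 / (r − 0.0317) = CHF 261,139.90.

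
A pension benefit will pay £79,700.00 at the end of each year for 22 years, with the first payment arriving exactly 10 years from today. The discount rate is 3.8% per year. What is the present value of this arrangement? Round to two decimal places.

Ordinary annuity of 22 payments, first payment at period 10.
Periodic rate r = 0.038 per year.
The ordinary-annuity PV formula values the stream one period before the first payment (period 9); discount that back 9 periods:
PV₀ = 79,700 × [1 − (1+r)^−22] / r × (1+r)^−9 = £839,315.03

£839,315.03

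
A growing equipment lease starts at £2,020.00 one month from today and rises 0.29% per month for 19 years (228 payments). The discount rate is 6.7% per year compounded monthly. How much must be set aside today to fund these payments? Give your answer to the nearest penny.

£343,442.50

Periodic rate r = 0.067/12 per month; n is counted in months.
Growing ordinary annuity: PV = PMT₁ × [1 − ((1+g)/(1+r))^n] / (r − g) = 2,020 × [1 − ((1+0.0029)/(1+r))^228] / (r − 0.0029) = £343,442.50.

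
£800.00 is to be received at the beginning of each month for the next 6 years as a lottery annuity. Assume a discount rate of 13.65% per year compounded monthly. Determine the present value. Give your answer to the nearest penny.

£39,625.26

This is an annuity due: 72 payments of £800.00 at the beginning of each month.
Periodic rate r = 0.1365/12 per month; n is counted in months.
PV = PMT × [(1 − (1+r)^−n)/r] × (1+r) = 800 × [1 − (1+r)^−72] / r × (1+r) = £39,625.26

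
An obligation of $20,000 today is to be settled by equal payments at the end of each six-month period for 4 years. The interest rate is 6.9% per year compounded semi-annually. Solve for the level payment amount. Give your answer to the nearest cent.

$2,903.46

Level ordinary annuity; solve PV = PMT × [(1 − (1+r)^−n)/r] for PMT.
Periodic rate r = 0.069/2 per half-year; n is counted in half-years.
With n = 8: PMT = 20,000 / ([(1 − (1+r)^−n)/r]) = $2,903.46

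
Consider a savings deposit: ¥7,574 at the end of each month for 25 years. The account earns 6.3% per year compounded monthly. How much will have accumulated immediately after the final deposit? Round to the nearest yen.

This is an ordinary annuity: 300 deposits of ¥7,574 at the end of each month.
Periodic rate r = 0.063/12 per month; n is counted in months.
FV = PMT × [((1+r)^n − 1)/r] = 7,574 × [(1+r)^300 − 1] / r = ¥5,497,830

¥5,497,830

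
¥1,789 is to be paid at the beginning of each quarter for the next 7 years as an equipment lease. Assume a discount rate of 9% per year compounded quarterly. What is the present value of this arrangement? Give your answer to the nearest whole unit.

¥37,697

This is an annuity due: 28 payments of ¥1,789 at the beginning of each quarter.
Periodic rate r = 0.09/4 per quarter; n is counted in quarters.
PV = PMT × [(1 − (1+r)^−n)/r] × (1+r) = 1,789 × [1 − (1+r)^−28] / r × (1+r) = ¥37,697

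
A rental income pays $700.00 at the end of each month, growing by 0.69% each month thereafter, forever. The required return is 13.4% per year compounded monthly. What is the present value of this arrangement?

$164,062.50

Periodic rate r = 0.134/12 per month.
Growing perpetuity (Gordon): PV = PMT₁ / (r − g) = 700 / (r − 0.0069) = $164,062.50.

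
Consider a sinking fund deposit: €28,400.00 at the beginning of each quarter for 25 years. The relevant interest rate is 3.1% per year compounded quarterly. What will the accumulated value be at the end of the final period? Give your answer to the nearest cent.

€4,298,985.45

This is an annuity due: 100 deposits of €28,400.00 at the beginning of each quarter.
Periodic rate r = 0.031/4 per quarter; n is counted in quarters.
FV = PMT × [((1+r)^n − 1)/r] × (1+r) = 28,400 × [(1+r)^100 − 1] / r × (1+r) = €4,298,985.45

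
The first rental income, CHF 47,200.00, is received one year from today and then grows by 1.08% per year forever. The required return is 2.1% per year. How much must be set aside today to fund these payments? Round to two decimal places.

CHF 4,627,450.98

Periodic rate r = 0.021 per year.
Growing perpetuity (Gordon): PV = PMT₁ / (r − g) = 47,200 / (r − 0.0108) = CHF 4,627,450.98.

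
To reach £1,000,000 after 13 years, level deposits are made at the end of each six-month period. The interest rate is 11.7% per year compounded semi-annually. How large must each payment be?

Level ordinary annuity; solve FV = PMT × [((1+r)^n − 1)/r] for PMT.
Periodic rate r = 0.117/2 per half-year; n is counted in half-years.
With n = 26: PMT = 1,000,000 / ([((1+r)^n − 1)/r]) = £17,282.50

£17,282.50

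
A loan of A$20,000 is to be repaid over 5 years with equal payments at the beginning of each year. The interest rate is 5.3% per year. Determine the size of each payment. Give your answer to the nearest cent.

A$4,423.43

Level annuity due; solve PV = PMT × [(1 − (1+r)^−n)/r] × (1+r) for PMT.
Periodic rate r = 0.053 per year.
With n = 5: PMT = 20,000 / ([(1 − (1+r)^−n)/r] × (1+r)) = A$4,423.43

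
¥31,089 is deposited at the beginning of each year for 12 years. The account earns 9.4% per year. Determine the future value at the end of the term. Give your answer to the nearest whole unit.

This is an annuity due: 12 deposits of ¥31,089 at the beginning of each year.
Periodic rate r = 0.094 per year.
FV = PMT × [((1+r)^n − 1)/r] × (1+r) = 31,089 × [(1+r)^12 − 1] / r × (1+r) = ¥701,595

¥701,595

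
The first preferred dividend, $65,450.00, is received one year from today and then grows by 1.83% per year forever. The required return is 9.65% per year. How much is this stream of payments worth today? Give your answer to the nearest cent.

$836,956.52

Periodic rate r = 0.0965 per year.
Growing perpetuity (Gordon): PV = PMT₁ / (r − g) = 65,450 / (r − 0.0183) = $836,956.52.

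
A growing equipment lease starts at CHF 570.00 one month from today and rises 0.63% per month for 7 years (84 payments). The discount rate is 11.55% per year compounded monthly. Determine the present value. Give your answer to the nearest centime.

Periodic rate r = 0.1155/12 per month; n is counted in months.
Growing ordinary annuity: PV = PMT₁ × [1 − ((1+g)/(1+r))^n] / (r − g) = 570 × [1 − ((1+0.0063)/(1+r))^84] / (r − 0.0063) = CHF 41,488.57.

CHF 41,488.57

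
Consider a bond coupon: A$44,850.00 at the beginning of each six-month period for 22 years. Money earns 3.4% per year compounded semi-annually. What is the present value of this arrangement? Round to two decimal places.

A$1,405,139.15

This is an annuity due: 44 payments of A$44,850.00 at the beginning of each six-month period.
Periodic rate r = 0.034/2 per half-year; n is counted in half-years.
PV = PMT × [(1 − (1+r)^−n)/r] × (1+r) = 44,850 × [1 − (1+r)^−44] / r × (1+r) = A$1,405,139.15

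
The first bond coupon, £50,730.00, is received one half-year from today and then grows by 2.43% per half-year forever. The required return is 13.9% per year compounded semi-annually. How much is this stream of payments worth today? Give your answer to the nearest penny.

Periodic rate r = 0.139/2 per half-year.
Growing perpetuity (Gordon): PV = PMT₁ / (r − g) = 50,730 / (r − 0.0243) = £1,122,345.13.

£1,122,345.13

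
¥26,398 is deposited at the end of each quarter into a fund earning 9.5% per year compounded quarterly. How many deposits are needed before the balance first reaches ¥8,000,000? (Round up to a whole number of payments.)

90 payments

Periodic rate r = 0.095/4 per quarter; n is counted in quarters.
Ordinary annuity FV: 8,000,000 = 26,398 × [((1+r)^n − 1)/r].
(1+r)^n = 1 + 8,000,000 × r / 26,398, so n = ln(1 + 8,000,000·r/26,398) / ln(1+r) = 89.63.
Round up to a whole number of payments: n = 90.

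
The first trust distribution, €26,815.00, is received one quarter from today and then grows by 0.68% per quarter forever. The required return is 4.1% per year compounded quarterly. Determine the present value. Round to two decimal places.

Periodic rate r = 0.041/4 per quarter.
Growing perpetuity (Gordon): PV = PMT₁ / (r − g) = 26,815 / (r − 0.0068) = €7,772,463.77.

€7,772,463.77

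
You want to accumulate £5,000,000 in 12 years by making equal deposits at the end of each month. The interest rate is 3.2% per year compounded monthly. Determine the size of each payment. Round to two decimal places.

Level ordinary annuity; solve FV = PMT × [((1+r)^n − 1)/r] for PMT.
Periodic rate r = 0.032/12 per month; n is counted in months.
With n = 144: PMT = 5,000,000 / ([((1+r)^n − 1)/r]) = £28,526.89

£28,526.89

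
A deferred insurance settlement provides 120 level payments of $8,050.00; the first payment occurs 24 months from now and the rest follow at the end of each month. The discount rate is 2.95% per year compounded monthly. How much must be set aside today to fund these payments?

$789,783.76

Ordinary annuity of 120 payments, first payment at period 24.
Periodic rate r = 0.0295/12 per month; n is counted in months.
The ordinary-annuity PV formula values the stream one period before the first payment (period 23); discount that back 23 periods:
PV₀ = 8,050 × [1 − (1+r)^−120] / r × (1+r)^−23 = $789,783.76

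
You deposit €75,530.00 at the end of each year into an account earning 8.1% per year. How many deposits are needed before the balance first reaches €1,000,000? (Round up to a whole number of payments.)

Periodic rate r = 0.081 per year.
Ordinary annuity FV: 1,000,000 = 75,530 × [((1+r)^n − 1)/r].
(1+r)^n = 1 + 1,000,000 × r / 75,530, so n = ln(1 + 1,000,000·r/75,530) / ln(1+r) = 9.36.
Round up to a whole number of payments: n = 10.

10 payments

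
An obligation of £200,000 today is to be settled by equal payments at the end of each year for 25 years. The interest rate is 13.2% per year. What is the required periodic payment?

£27,645.86

Level ordinary annuity; solve PV = PMT × [(1 − (1+r)^−n)/r] for PMT.
Periodic rate r = 0.132 per year.
With n = 25: PMT = 200,000 / ([(1 − (1+r)^−n)/r]) = £27,645.86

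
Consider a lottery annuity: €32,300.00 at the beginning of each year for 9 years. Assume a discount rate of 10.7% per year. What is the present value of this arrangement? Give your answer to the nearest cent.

€200,313.18

This is an annuity due: 9 payments of €32,300.00 at the beginning of each year.
Periodic rate r = 0.107 per year.
PV = PMT × [(1 − (1+r)^−n)/r] × (1+r) = 32,300 × [1 − (1+r)^−9] / r × (1+r) = €200,313.18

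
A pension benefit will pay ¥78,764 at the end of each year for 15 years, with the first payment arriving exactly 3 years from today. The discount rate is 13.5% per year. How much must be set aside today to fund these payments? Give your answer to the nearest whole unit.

¥385,126

Ordinary annuity of 15 payments, first payment at period 3.
Periodic rate r = 0.135 per year.
The ordinary-annuity PV formula values the stream one period before the first payment (period 2); discount that back 2 periods:
PV₀ = 78,764 × [1 − (1+r)^−15] / r × (1+r)^−2 = ¥385,126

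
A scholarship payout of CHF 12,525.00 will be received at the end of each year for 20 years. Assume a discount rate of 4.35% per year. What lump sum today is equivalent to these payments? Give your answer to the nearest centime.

CHF 165,062.86

This is an ordinary annuity: 20 payments of CHF 12,525.00 at the end of each year.
Periodic rate r = 0.0435 per year.
PV = PMT × [(1 − (1+r)^−n)/r] = 12,525 × [1 − (1+r)^−20] / r = CHF 165,062.86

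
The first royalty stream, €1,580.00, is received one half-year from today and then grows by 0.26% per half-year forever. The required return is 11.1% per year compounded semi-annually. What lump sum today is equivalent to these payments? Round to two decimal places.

Periodic rate r = 0.111/2 per half-year.
Growing perpetuity (Gordon): PV = PMT₁ / (r − g) = 1,580 / (r − 0.0026) = €29,867.67.

€29,867.67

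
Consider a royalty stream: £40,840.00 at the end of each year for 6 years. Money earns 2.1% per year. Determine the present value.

This is an ordinary annuity: 6 payments of £40,840.00 at the end of each year.
Periodic rate r = 0.021 per year.
PV = PMT × [(1 − (1+r)^−n)/r] = 40,840 × [1 − (1+r)^−6] / r = £227,992.42

£227,992.42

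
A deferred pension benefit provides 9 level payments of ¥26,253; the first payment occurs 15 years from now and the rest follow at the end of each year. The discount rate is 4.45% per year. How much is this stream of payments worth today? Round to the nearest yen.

¥103,968

Ordinary annuity of 9 payments, first payment at period 15.
Periodic rate r = 0.0445 per year.
The ordinary-annuity PV formula values the stream one period before the first payment (period 14); discount that back 14 periods:
PV₀ = 26,253 × [1 − (1+r)^−9] / r × (1+r)^−14 = ¥103,968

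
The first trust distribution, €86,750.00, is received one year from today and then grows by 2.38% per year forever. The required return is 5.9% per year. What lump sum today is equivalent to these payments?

€2,464,488.64

Periodic rate r = 0.059 per year.
Growing perpetuity (Gordon): PV = PMT₁ / (r − g) = 86,750 / (r − 0.0238) = €2,464,488.64.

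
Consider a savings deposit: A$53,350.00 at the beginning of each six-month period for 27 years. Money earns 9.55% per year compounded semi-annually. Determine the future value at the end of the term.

A$13,361,622.85

This is an annuity due: 54 deposits of A$53,350.00 at the beginning of each six-month period.
Periodic rate r = 0.0955/2 per half-year; n is counted in half-years.
FV = PMT × [((1+r)^n − 1)/r] × (1+r) = 53,350 × [(1+r)^54 − 1] / r × (1+r) = A$13,361,622.85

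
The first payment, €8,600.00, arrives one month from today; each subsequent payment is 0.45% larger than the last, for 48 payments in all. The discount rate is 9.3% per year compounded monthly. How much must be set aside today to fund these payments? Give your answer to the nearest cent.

€380,061.86

Periodic rate r = 0.093/12 per month; n is counted in months.
Growing ordinary annuity: PV = PMT₁ × [1 − ((1+g)/(1+r))^n] / (r − g) = 8,600 × [1 − ((1+0.0045)/(1+r))^48] / (r − 0.0045) = €380,061.86.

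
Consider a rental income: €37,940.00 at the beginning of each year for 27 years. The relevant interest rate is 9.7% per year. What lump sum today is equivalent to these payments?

This is an annuity due: 27 payments of €37,940.00 at the beginning of each year.
Periodic rate r = 0.097 per year.
PV = PMT × [(1 − (1+r)^−n)/r] × (1+r) = 37,940 × [1 − (1+r)^−27] / r × (1+r) = €393,840.72

€393,840.72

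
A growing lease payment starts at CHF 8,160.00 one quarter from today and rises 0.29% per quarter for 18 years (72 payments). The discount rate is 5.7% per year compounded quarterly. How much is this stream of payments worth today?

CHF 399,198.61

Periodic rate r = 0.057/4 per quarter; n is counted in quarters.
Growing ordinary annuity: PV = PMT₁ × [1 − ((1+g)/(1+r))^n] / (r − g) = 8,160 × [1 − ((1+0.0029)/(1+r))^72] / (r − 0.0029) = CHF 399,198.61.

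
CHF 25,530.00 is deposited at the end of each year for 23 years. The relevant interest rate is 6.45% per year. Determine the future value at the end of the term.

This is an ordinary annuity: 23 deposits of CHF 25,530.00 at the end of each year.
Periodic rate r = 0.0645 per year.
FV = PMT × [((1+r)^n − 1)/r] = 25,530 × [(1+r)^23 − 1] / r = CHF 1,270,824.56

CHF 1,270,824.56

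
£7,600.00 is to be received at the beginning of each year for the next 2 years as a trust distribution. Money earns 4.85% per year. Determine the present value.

£14,848.45

This is an annuity due: 2 payments of £7,600.00 at the beginning of each year.
Periodic rate r = 0.0485 per year.
PV = PMT × [(1 − (1+r)^−n)/r] × (1+r) = 7,600 × [1 − (1+r)^−2] / r × (1+r) = £14,848.45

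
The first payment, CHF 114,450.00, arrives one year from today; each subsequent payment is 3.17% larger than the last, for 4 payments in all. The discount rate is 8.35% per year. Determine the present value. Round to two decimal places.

Periodic rate r = 0.0835 per year.
Growing ordinary annuity: PV = PMT₁ × [1 − ((1+g)/(1+r))^n] / (r − g) = 114,450 × [1 − ((1+0.0317)/(1+r))^4] / (r − 0.0317) = CHF 393,174.04.

CHF 393,174.04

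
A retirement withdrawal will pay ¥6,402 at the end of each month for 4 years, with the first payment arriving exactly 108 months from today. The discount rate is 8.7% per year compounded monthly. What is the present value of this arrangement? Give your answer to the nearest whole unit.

¥119,448

Ordinary annuity of 48 payments, first payment at period 108.
Periodic rate r = 0.087/12 per month; n is counted in months.
The ordinary-annuity PV formula values the stream one period before the first payment (period 107); discount that back 107 periods:
PV₀ = 6,402 × [1 − (1+r)^−48] / r × (1+r)^−107 = ¥119,448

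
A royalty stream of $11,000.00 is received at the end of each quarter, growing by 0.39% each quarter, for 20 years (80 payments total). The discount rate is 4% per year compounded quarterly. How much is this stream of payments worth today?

Periodic rate r = 0.04/4 per quarter; n is counted in quarters.
Growing ordinary annuity: PV = PMT₁ × [1 − ((1+g)/(1+r))^n] / (r − g) = 11,000 × [1 − ((1+0.0039)/(1+r))^80] / (r − 0.0039) = $692,597.83.

$692,597.83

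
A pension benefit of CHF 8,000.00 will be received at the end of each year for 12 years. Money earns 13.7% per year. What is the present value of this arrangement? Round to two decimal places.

This is an ordinary annuity: 12 payments of CHF 8,000.00 at the end of each year.
Periodic rate r = 0.137 per year.
PV = PMT × [(1 − (1+r)^−n)/r] = 8,000 × [1 − (1+r)^−12] / r = CHF 45,884.55

CHF 45,884.55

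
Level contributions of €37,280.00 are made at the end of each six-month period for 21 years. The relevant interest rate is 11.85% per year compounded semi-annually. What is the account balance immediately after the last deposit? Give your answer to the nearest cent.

This is an ordinary annuity: 42 deposits of €37,280.00 at the end of each six-month period.
Periodic rate r = 0.1185/2 per half-year; n is counted in half-years.
FV = PMT × [((1+r)^n − 1)/r] = 37,280 × [(1+r)^42 − 1] / r = €6,429,480.18

€6,429,480.18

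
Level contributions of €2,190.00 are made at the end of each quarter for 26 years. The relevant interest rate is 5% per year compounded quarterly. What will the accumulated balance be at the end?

€462,501.47

This is an ordinary annuity: 104 deposits of €2,190.00 at the end of each quarter.
Periodic rate r = 0.05/4 per quarter; n is counted in quarters.
FV = PMT × [((1+r)^n − 1)/r] = 2,190 × [(1+r)^104 − 1] / r = €462,501.47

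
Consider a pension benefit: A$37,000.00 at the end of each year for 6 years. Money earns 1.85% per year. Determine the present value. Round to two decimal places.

A$208,306.18

This is an ordinary annuity: 6 payments of A$37,000.00 at the end of each year.
Periodic rate r = 0.0185 per year.
PV = PMT × [(1 − (1+r)^−n)/r] = 37,000 × [1 − (1+r)^−6] / r = A$208,306.18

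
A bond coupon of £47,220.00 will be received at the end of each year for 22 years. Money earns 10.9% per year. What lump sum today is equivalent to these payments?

£388,726.84

This is an ordinary annuity: 22 payments of £47,220.00 at the end of each year.
Periodic rate r = 0.109 per year.
PV = PMT × [(1 − (1+r)^−n)/r] = 47,220 × [1 − (1+r)^−22] / r = £388,726.84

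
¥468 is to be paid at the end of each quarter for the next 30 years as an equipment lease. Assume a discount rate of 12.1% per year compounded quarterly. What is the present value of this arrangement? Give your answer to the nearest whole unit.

This is an ordinary annuity: 120 payments of ¥468 at the end of each quarter.
Periodic rate r = 0.121/4 per quarter; n is counted in quarters.
PV = PMT × [(1 − (1+r)^−n)/r] = 468 × [1 − (1+r)^−120] / r = ¥15,038

¥15,038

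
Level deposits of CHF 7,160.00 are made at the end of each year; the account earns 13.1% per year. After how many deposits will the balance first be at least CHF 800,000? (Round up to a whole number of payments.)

Periodic rate r = 0.131 per year.
Ordinary annuity FV: 800,000 = 7,160 × [((1+r)^n − 1)/r].
(1+r)^n = 1 + 800,000 × r / 7,160, so n = ln(1 + 800,000·r/7,160) / ln(1+r) = 22.34.
Round up to a whole number of payments: n = 23.

23 payments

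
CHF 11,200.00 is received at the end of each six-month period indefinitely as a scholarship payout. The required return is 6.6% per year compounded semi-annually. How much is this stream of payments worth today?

Periodic rate r = 0.066/2 per half-year.
Level perpetuity: PV = PMT / r = 11,200 / (0.066/2) = CHF 339,393.94.

CHF 339,393.94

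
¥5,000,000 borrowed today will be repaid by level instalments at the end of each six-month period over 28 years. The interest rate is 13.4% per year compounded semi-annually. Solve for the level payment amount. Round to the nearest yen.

¥344,109

Level ordinary annuity; solve PV = PMT × [(1 − (1+r)^−n)/r] for PMT.
Periodic rate r = 0.134/2 per half-year; n is counted in half-years.
With n = 56: PMT = 5,000,000 / ([(1 − (1+r)^−n)/r]) = ¥344,109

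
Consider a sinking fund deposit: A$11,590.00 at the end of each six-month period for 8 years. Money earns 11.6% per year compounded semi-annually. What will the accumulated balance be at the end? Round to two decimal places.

A$292,694.97

This is an ordinary annuity: 16 deposits of A$11,590.00 at the end of each six-month period.
Periodic rate r = 0.116/2 per half-year; n is counted in half-years.
FV = PMT × [((1+r)^n − 1)/r] = 11,590 × [(1+r)^16 − 1] / r = A$292,694.97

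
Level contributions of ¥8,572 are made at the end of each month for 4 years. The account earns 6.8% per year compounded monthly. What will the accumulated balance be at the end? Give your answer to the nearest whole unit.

¥471,328

This is an ordinary annuity: 48 deposits of ¥8,572 at the end of each month.
Periodic rate r = 0.068/12 per month; n is counted in months.
FV = PMT × [((1+r)^n − 1)/r] = 8,572 × [(1+r)^48 − 1] / r = ¥471,328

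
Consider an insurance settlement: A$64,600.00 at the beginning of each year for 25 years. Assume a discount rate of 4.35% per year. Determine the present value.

This is an annuity due: 25 payments of A$64,600.00 at the beginning of each year.
Periodic rate r = 0.0435 per year.
PV = PMT × [(1 − (1+r)^−n)/r] × (1+r) = 64,600 × [1 − (1+r)^−25] / r × (1+r) = A$1,015,186.18

A$1,015,186.18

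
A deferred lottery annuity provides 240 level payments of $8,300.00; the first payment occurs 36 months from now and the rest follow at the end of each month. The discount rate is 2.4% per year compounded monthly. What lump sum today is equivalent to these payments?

Ordinary annuity of 240 payments, first payment at period 36.
Periodic rate r = 0.024/12 per month; n is counted in months.
The ordinary-annuity PV formula values the stream one period before the first payment (period 35); discount that back 35 periods:
PV₀ = 8,300 × [1 − (1+r)^−240] / r × (1+r)^−35 = $1,474,047.65

$1,474,047.65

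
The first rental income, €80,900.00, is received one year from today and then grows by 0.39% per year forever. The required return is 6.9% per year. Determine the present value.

Periodic rate r = 0.069 per year.
Growing perpetuity (Gordon): PV = PMT₁ / (r − g) = 80,900 / (r − 0.0039) = €1,242,703.53.

€1,242,703.53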